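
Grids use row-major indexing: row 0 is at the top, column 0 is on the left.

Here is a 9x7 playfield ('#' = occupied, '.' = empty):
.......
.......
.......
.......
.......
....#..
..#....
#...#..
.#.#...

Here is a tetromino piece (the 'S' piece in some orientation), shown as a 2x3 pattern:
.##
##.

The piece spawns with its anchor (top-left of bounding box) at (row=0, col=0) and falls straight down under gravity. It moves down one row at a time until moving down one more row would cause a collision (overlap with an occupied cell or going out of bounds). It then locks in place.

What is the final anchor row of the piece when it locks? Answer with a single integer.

Spawn at (row=0, col=0). Try each row:
  row 0: fits
  row 1: fits
  row 2: fits
  row 3: fits
  row 4: fits
  row 5: fits
  row 6: blocked -> lock at row 5

Answer: 5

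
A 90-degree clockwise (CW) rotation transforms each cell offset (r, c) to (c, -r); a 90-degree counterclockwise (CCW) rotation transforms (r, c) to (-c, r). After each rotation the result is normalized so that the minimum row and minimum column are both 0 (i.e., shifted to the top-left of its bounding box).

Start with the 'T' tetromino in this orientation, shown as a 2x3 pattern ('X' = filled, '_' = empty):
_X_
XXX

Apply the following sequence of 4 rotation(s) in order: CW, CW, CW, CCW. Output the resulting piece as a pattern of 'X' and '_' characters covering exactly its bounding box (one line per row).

Start:
_X_
XXX
After rotation 1 (CW):
X_
XX
X_
After rotation 2 (CW):
XXX
_X_
After rotation 3 (CW):
_X
XX
_X
After rotation 4 (CCW):
XXX
_X_

Answer: XXX
_X_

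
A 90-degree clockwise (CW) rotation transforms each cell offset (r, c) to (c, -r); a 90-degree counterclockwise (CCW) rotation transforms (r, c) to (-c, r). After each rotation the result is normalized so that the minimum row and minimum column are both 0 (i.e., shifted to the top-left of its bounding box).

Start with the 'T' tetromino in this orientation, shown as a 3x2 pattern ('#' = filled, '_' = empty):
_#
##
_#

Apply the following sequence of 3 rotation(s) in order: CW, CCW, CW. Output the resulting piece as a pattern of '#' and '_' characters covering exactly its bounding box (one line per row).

Answer: _#_
###

Derivation:
Start:
_#
##
_#
After rotation 1 (CW):
_#_
###
After rotation 2 (CCW):
_#
##
_#
After rotation 3 (CW):
_#_
###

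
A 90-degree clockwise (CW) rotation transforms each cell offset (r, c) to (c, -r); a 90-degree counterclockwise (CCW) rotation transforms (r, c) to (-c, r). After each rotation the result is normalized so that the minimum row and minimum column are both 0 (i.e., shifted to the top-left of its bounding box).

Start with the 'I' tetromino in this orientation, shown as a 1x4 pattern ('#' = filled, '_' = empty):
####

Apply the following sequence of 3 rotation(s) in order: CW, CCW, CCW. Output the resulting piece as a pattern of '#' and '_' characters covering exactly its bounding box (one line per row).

Answer: #
#
#
#

Derivation:
Start:
####
After rotation 1 (CW):
#
#
#
#
After rotation 2 (CCW):
####
After rotation 3 (CCW):
#
#
#
#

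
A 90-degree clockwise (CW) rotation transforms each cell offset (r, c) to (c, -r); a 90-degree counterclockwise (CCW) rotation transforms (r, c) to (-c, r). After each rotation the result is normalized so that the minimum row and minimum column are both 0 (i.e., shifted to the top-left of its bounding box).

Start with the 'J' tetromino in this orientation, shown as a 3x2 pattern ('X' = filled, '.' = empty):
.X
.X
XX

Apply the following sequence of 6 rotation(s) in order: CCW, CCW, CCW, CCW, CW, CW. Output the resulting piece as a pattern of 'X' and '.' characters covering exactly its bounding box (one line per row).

Start:
.X
.X
XX
After rotation 1 (CCW):
XXX
..X
After rotation 2 (CCW):
XX
X.
X.
After rotation 3 (CCW):
X..
XXX
After rotation 4 (CCW):
.X
.X
XX
After rotation 5 (CW):
X..
XXX
After rotation 6 (CW):
XX
X.
X.

Answer: XX
X.
X.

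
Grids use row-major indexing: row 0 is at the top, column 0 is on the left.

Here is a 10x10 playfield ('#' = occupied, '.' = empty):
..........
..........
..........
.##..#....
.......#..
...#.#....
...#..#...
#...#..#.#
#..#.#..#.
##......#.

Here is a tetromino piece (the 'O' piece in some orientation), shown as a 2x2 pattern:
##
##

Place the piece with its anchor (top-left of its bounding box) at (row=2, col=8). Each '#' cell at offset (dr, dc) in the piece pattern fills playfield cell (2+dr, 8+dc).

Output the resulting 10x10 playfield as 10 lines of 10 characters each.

Fill (2+0,8+0) = (2,8)
Fill (2+0,8+1) = (2,9)
Fill (2+1,8+0) = (3,8)
Fill (2+1,8+1) = (3,9)

Answer: ..........
..........
........##
.##..#..##
.......#..
...#.#....
...#..#...
#...#..#.#
#..#.#..#.
##......#.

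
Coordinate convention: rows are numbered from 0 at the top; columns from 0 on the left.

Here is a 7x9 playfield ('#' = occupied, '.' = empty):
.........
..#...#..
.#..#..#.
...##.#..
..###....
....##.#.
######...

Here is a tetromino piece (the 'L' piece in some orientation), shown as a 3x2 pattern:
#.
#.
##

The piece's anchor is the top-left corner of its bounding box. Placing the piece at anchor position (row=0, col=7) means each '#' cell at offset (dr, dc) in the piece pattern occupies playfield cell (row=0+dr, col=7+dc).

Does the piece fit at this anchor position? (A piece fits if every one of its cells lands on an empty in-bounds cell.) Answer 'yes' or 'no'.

Answer: no

Derivation:
Check each piece cell at anchor (0, 7):
  offset (0,0) -> (0,7): empty -> OK
  offset (1,0) -> (1,7): empty -> OK
  offset (2,0) -> (2,7): occupied ('#') -> FAIL
  offset (2,1) -> (2,8): empty -> OK
All cells valid: no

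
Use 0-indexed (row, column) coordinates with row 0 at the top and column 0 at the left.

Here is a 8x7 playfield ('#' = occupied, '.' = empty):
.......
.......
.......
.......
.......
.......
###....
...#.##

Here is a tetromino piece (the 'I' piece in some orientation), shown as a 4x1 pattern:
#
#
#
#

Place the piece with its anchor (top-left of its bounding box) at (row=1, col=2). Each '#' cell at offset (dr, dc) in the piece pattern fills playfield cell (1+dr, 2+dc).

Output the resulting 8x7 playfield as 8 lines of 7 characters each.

Fill (1+0,2+0) = (1,2)
Fill (1+1,2+0) = (2,2)
Fill (1+2,2+0) = (3,2)
Fill (1+3,2+0) = (4,2)

Answer: .......
..#....
..#....
..#....
..#....
.......
###....
...#.##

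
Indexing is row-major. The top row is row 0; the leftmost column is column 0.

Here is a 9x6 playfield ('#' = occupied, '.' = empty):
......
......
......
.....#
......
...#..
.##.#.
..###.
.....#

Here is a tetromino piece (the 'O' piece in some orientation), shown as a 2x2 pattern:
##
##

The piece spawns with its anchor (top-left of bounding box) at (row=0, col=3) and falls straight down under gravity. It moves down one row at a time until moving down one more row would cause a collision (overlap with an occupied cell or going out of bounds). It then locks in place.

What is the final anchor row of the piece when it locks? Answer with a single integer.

Spawn at (row=0, col=3). Try each row:
  row 0: fits
  row 1: fits
  row 2: fits
  row 3: fits
  row 4: blocked -> lock at row 3

Answer: 3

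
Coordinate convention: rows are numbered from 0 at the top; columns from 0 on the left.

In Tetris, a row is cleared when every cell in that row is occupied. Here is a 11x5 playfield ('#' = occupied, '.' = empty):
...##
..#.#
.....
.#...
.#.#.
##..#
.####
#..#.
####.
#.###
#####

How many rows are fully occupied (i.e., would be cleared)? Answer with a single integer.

Check each row:
  row 0: 3 empty cells -> not full
  row 1: 3 empty cells -> not full
  row 2: 5 empty cells -> not full
  row 3: 4 empty cells -> not full
  row 4: 3 empty cells -> not full
  row 5: 2 empty cells -> not full
  row 6: 1 empty cell -> not full
  row 7: 3 empty cells -> not full
  row 8: 1 empty cell -> not full
  row 9: 1 empty cell -> not full
  row 10: 0 empty cells -> FULL (clear)
Total rows cleared: 1

Answer: 1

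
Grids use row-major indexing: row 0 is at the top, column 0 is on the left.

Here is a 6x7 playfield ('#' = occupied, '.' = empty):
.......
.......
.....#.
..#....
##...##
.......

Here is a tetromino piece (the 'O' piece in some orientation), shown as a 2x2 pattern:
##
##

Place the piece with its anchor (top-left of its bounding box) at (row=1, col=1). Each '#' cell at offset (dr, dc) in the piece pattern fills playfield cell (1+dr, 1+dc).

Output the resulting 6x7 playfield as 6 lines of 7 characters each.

Answer: .......
.##....
.##..#.
..#....
##...##
.......

Derivation:
Fill (1+0,1+0) = (1,1)
Fill (1+0,1+1) = (1,2)
Fill (1+1,1+0) = (2,1)
Fill (1+1,1+1) = (2,2)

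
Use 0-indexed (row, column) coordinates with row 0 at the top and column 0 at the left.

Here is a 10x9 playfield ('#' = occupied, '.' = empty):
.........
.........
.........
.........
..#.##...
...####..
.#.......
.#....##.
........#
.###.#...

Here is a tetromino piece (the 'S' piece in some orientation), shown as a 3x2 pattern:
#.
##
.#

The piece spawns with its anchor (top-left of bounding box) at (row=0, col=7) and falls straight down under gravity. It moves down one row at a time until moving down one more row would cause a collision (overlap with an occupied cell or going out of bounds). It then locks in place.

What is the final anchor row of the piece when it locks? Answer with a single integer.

Answer: 5

Derivation:
Spawn at (row=0, col=7). Try each row:
  row 0: fits
  row 1: fits
  row 2: fits
  row 3: fits
  row 4: fits
  row 5: fits
  row 6: blocked -> lock at row 5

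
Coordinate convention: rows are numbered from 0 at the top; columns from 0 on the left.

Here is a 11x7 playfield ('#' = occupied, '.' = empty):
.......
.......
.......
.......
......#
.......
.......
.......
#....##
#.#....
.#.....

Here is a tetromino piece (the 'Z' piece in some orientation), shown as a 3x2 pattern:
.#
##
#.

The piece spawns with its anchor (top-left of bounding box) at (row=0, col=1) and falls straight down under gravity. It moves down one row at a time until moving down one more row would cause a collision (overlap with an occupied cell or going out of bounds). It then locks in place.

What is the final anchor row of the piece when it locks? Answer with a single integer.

Answer: 7

Derivation:
Spawn at (row=0, col=1). Try each row:
  row 0: fits
  row 1: fits
  row 2: fits
  row 3: fits
  row 4: fits
  row 5: fits
  row 6: fits
  row 7: fits
  row 8: blocked -> lock at row 7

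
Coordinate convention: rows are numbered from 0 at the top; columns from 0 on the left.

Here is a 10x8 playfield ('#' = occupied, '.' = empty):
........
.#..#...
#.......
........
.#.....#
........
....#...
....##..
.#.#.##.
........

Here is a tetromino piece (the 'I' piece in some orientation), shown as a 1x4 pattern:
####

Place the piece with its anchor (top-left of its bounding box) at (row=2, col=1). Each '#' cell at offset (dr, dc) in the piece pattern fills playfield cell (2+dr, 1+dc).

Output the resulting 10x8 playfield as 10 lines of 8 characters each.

Fill (2+0,1+0) = (2,1)
Fill (2+0,1+1) = (2,2)
Fill (2+0,1+2) = (2,3)
Fill (2+0,1+3) = (2,4)

Answer: ........
.#..#...
#####...
........
.#.....#
........
....#...
....##..
.#.#.##.
........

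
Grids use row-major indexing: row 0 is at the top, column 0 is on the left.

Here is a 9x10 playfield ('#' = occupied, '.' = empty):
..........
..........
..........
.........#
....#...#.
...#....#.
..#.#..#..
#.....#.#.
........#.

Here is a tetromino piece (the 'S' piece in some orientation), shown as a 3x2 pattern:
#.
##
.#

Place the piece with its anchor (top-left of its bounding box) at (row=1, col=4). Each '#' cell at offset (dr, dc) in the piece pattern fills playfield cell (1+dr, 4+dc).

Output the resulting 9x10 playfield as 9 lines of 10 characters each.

Fill (1+0,4+0) = (1,4)
Fill (1+1,4+0) = (2,4)
Fill (1+1,4+1) = (2,5)
Fill (1+2,4+1) = (3,5)

Answer: ..........
....#.....
....##....
.....#...#
....#...#.
...#....#.
..#.#..#..
#.....#.#.
........#.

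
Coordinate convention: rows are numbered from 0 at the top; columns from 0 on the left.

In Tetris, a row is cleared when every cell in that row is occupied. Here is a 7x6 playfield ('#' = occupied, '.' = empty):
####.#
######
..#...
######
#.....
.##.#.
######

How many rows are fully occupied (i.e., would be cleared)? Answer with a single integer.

Answer: 3

Derivation:
Check each row:
  row 0: 1 empty cell -> not full
  row 1: 0 empty cells -> FULL (clear)
  row 2: 5 empty cells -> not full
  row 3: 0 empty cells -> FULL (clear)
  row 4: 5 empty cells -> not full
  row 5: 3 empty cells -> not full
  row 6: 0 empty cells -> FULL (clear)
Total rows cleared: 3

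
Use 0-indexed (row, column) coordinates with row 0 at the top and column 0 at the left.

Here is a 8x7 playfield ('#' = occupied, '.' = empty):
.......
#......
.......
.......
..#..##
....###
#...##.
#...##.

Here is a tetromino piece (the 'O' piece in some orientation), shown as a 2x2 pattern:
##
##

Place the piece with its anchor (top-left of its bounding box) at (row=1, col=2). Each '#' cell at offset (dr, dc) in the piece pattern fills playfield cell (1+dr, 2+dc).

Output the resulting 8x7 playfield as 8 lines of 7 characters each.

Fill (1+0,2+0) = (1,2)
Fill (1+0,2+1) = (1,3)
Fill (1+1,2+0) = (2,2)
Fill (1+1,2+1) = (2,3)

Answer: .......
#.##...
..##...
.......
..#..##
....###
#...##.
#...##.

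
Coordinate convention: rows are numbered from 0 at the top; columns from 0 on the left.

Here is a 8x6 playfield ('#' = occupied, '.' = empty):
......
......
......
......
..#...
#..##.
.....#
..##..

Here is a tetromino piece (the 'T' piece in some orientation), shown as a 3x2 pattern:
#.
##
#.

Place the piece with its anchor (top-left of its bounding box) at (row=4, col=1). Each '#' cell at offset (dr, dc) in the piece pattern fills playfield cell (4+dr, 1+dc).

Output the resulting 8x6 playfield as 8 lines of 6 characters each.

Fill (4+0,1+0) = (4,1)
Fill (4+1,1+0) = (5,1)
Fill (4+1,1+1) = (5,2)
Fill (4+2,1+0) = (6,1)

Answer: ......
......
......
......
.##...
#####.
.#...#
..##..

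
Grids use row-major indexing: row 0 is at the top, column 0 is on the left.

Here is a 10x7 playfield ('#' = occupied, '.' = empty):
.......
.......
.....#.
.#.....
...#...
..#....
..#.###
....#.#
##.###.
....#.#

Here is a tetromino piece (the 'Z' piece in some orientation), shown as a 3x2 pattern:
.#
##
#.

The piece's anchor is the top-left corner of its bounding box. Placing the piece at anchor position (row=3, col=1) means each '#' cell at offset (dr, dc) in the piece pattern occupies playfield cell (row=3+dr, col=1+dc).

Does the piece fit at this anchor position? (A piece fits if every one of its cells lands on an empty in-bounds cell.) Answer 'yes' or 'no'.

Check each piece cell at anchor (3, 1):
  offset (0,1) -> (3,2): empty -> OK
  offset (1,0) -> (4,1): empty -> OK
  offset (1,1) -> (4,2): empty -> OK
  offset (2,0) -> (5,1): empty -> OK
All cells valid: yes

Answer: yes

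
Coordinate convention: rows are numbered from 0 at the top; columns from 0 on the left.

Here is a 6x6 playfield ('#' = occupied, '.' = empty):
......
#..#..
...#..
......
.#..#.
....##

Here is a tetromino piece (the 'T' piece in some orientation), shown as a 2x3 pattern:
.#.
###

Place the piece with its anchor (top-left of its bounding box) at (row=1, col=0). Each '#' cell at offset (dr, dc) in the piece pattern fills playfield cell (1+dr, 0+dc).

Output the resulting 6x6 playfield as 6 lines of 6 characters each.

Fill (1+0,0+1) = (1,1)
Fill (1+1,0+0) = (2,0)
Fill (1+1,0+1) = (2,1)
Fill (1+1,0+2) = (2,2)

Answer: ......
##.#..
####..
......
.#..#.
....##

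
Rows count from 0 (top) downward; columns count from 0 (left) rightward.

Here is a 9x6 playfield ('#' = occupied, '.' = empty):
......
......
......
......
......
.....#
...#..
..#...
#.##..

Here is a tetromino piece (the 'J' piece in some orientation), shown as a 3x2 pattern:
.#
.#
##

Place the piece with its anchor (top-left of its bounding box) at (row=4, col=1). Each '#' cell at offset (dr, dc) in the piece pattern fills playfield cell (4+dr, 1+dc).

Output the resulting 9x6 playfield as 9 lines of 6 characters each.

Fill (4+0,1+1) = (4,2)
Fill (4+1,1+1) = (5,2)
Fill (4+2,1+0) = (6,1)
Fill (4+2,1+1) = (6,2)

Answer: ......
......
......
......
..#...
..#..#
.###..
..#...
#.##..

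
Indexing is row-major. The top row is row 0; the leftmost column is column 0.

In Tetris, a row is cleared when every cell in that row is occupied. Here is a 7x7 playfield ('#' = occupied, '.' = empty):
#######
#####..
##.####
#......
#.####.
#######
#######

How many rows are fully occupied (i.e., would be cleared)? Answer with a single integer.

Check each row:
  row 0: 0 empty cells -> FULL (clear)
  row 1: 2 empty cells -> not full
  row 2: 1 empty cell -> not full
  row 3: 6 empty cells -> not full
  row 4: 2 empty cells -> not full
  row 5: 0 empty cells -> FULL (clear)
  row 6: 0 empty cells -> FULL (clear)
Total rows cleared: 3

Answer: 3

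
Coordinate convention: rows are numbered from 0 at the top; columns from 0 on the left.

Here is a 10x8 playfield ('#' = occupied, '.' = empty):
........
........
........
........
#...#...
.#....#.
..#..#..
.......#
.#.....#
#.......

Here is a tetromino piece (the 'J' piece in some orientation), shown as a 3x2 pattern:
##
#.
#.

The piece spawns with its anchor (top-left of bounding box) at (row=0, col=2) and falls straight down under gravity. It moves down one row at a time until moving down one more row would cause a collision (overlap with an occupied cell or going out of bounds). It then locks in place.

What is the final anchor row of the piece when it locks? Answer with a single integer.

Answer: 3

Derivation:
Spawn at (row=0, col=2). Try each row:
  row 0: fits
  row 1: fits
  row 2: fits
  row 3: fits
  row 4: blocked -> lock at row 3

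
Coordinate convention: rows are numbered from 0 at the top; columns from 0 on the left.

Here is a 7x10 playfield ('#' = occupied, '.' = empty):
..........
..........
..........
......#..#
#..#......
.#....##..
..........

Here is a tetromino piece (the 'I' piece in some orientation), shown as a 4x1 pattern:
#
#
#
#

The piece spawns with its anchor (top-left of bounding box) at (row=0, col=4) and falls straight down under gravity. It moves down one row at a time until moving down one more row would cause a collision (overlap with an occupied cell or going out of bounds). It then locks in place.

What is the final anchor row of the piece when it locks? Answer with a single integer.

Spawn at (row=0, col=4). Try each row:
  row 0: fits
  row 1: fits
  row 2: fits
  row 3: fits
  row 4: blocked -> lock at row 3

Answer: 3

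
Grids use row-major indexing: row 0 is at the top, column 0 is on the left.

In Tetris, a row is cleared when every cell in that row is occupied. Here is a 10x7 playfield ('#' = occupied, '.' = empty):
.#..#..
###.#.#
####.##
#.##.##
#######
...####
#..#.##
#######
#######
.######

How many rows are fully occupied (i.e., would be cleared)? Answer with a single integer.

Answer: 3

Derivation:
Check each row:
  row 0: 5 empty cells -> not full
  row 1: 2 empty cells -> not full
  row 2: 1 empty cell -> not full
  row 3: 2 empty cells -> not full
  row 4: 0 empty cells -> FULL (clear)
  row 5: 3 empty cells -> not full
  row 6: 3 empty cells -> not full
  row 7: 0 empty cells -> FULL (clear)
  row 8: 0 empty cells -> FULL (clear)
  row 9: 1 empty cell -> not full
Total rows cleared: 3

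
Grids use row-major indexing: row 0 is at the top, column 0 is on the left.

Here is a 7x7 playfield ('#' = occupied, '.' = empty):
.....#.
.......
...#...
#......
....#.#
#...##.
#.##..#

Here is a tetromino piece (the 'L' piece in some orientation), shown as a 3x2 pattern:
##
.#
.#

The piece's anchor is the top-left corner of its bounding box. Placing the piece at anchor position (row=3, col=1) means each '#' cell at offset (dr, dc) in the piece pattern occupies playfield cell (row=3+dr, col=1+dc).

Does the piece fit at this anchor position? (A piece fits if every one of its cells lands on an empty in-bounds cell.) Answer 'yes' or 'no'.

Answer: yes

Derivation:
Check each piece cell at anchor (3, 1):
  offset (0,0) -> (3,1): empty -> OK
  offset (0,1) -> (3,2): empty -> OK
  offset (1,1) -> (4,2): empty -> OK
  offset (2,1) -> (5,2): empty -> OK
All cells valid: yes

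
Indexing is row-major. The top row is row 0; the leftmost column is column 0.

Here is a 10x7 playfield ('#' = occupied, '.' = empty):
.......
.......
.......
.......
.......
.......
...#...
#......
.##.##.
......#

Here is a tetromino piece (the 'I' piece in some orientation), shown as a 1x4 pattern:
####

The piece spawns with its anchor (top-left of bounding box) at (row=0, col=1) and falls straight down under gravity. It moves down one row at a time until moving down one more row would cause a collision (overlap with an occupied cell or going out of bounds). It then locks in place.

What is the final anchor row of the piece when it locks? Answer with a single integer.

Spawn at (row=0, col=1). Try each row:
  row 0: fits
  row 1: fits
  row 2: fits
  row 3: fits
  row 4: fits
  row 5: fits
  row 6: blocked -> lock at row 5

Answer: 5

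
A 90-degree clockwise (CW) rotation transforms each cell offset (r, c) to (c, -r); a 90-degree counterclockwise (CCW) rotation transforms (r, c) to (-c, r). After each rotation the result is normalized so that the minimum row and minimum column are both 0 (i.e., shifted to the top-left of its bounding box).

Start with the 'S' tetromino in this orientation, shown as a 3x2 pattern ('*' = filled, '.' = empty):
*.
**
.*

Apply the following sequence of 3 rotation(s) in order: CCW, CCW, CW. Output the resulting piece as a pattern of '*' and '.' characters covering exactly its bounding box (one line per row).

Start:
*.
**
.*
After rotation 1 (CCW):
.**
**.
After rotation 2 (CCW):
*.
**
.*
After rotation 3 (CW):
.**
**.

Answer: .**
**.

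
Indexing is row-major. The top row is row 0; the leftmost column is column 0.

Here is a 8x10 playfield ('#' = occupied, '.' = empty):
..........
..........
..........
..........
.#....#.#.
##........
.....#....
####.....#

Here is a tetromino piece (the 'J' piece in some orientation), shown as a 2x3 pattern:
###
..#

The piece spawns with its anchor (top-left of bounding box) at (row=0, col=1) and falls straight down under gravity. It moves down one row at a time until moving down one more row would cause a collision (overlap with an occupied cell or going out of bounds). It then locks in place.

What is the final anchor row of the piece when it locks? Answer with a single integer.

Spawn at (row=0, col=1). Try each row:
  row 0: fits
  row 1: fits
  row 2: fits
  row 3: fits
  row 4: blocked -> lock at row 3

Answer: 3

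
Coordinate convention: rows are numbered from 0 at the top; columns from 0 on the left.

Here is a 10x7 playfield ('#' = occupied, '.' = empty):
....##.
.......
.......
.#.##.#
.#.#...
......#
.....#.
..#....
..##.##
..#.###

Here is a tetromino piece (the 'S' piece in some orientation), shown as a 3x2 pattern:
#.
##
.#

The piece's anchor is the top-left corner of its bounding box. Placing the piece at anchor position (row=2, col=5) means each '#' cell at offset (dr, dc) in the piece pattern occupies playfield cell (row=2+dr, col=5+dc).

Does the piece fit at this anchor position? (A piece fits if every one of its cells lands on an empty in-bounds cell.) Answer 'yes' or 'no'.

Answer: no

Derivation:
Check each piece cell at anchor (2, 5):
  offset (0,0) -> (2,5): empty -> OK
  offset (1,0) -> (3,5): empty -> OK
  offset (1,1) -> (3,6): occupied ('#') -> FAIL
  offset (2,1) -> (4,6): empty -> OK
All cells valid: no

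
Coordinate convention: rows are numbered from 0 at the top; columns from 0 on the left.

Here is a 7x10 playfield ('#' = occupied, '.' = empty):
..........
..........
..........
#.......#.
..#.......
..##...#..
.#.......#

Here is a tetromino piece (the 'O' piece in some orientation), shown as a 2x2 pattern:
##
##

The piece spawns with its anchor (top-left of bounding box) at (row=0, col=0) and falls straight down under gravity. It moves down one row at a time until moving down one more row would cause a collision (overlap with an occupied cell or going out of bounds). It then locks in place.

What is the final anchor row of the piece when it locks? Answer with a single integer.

Spawn at (row=0, col=0). Try each row:
  row 0: fits
  row 1: fits
  row 2: blocked -> lock at row 1

Answer: 1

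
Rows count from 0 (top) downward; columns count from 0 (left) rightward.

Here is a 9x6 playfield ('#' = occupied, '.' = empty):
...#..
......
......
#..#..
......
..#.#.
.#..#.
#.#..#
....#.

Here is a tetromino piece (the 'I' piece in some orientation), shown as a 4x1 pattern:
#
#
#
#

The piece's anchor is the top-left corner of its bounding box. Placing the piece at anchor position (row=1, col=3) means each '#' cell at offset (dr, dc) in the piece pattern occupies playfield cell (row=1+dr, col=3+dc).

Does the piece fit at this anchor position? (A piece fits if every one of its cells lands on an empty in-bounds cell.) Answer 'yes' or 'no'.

Answer: no

Derivation:
Check each piece cell at anchor (1, 3):
  offset (0,0) -> (1,3): empty -> OK
  offset (1,0) -> (2,3): empty -> OK
  offset (2,0) -> (3,3): occupied ('#') -> FAIL
  offset (3,0) -> (4,3): empty -> OK
All cells valid: no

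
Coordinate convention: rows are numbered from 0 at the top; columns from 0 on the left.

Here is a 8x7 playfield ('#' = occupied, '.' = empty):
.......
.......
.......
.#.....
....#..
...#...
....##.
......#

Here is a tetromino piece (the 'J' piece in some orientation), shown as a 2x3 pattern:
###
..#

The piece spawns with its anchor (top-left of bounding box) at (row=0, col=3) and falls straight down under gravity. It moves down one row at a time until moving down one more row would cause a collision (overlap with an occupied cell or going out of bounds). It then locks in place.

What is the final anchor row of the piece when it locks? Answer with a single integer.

Spawn at (row=0, col=3). Try each row:
  row 0: fits
  row 1: fits
  row 2: fits
  row 3: fits
  row 4: blocked -> lock at row 3

Answer: 3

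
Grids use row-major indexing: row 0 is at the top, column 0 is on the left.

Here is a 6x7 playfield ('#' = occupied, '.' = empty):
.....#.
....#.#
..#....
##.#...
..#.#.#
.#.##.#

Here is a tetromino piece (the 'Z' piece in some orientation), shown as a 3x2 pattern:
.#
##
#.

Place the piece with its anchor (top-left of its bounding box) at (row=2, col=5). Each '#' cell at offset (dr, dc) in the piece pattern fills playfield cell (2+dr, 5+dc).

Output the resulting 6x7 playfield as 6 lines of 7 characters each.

Fill (2+0,5+1) = (2,6)
Fill (2+1,5+0) = (3,5)
Fill (2+1,5+1) = (3,6)
Fill (2+2,5+0) = (4,5)

Answer: .....#.
....#.#
..#...#
##.#.##
..#.###
.#.##.#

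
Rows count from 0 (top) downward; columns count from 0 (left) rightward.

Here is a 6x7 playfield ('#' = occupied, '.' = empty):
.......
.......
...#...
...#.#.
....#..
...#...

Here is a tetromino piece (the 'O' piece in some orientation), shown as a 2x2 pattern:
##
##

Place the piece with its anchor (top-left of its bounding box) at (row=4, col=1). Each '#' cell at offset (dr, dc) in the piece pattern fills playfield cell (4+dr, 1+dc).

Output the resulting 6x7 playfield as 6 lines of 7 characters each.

Answer: .......
.......
...#...
...#.#.
.##.#..
.###...

Derivation:
Fill (4+0,1+0) = (4,1)
Fill (4+0,1+1) = (4,2)
Fill (4+1,1+0) = (5,1)
Fill (4+1,1+1) = (5,2)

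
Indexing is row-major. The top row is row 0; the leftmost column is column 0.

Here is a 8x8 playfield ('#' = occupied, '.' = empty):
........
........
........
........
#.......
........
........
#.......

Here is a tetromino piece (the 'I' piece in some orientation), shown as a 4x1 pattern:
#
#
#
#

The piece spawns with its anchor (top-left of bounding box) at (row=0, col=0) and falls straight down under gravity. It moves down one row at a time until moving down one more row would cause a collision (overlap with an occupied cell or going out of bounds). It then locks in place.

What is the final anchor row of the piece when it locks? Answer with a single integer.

Spawn at (row=0, col=0). Try each row:
  row 0: fits
  row 1: blocked -> lock at row 0

Answer: 0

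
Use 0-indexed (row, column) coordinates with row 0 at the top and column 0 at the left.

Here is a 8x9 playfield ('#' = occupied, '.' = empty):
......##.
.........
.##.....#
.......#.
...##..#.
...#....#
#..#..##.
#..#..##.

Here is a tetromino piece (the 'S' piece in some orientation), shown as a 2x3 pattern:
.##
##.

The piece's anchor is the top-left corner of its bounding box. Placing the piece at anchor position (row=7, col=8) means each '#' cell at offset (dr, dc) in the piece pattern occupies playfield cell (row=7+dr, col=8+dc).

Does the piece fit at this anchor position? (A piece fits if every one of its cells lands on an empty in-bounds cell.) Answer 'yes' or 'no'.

Answer: no

Derivation:
Check each piece cell at anchor (7, 8):
  offset (0,1) -> (7,9): out of bounds -> FAIL
  offset (0,2) -> (7,10): out of bounds -> FAIL
  offset (1,0) -> (8,8): out of bounds -> FAIL
  offset (1,1) -> (8,9): out of bounds -> FAIL
All cells valid: no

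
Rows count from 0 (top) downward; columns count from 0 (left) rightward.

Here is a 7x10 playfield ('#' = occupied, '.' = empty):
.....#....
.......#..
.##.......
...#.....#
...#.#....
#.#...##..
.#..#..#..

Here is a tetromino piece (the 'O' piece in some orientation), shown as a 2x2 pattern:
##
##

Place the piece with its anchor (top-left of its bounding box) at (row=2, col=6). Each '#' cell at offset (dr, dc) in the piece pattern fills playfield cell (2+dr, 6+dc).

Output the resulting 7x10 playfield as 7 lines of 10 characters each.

Answer: .....#....
.......#..
.##...##..
...#..##.#
...#.#....
#.#...##..
.#..#..#..

Derivation:
Fill (2+0,6+0) = (2,6)
Fill (2+0,6+1) = (2,7)
Fill (2+1,6+0) = (3,6)
Fill (2+1,6+1) = (3,7)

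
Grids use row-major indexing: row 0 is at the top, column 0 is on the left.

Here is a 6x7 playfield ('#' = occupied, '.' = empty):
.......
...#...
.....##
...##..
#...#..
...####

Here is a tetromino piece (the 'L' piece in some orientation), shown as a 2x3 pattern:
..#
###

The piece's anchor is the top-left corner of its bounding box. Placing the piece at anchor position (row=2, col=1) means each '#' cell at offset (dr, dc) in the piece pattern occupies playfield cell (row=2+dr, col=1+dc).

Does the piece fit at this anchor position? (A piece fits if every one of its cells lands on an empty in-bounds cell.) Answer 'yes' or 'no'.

Answer: no

Derivation:
Check each piece cell at anchor (2, 1):
  offset (0,2) -> (2,3): empty -> OK
  offset (1,0) -> (3,1): empty -> OK
  offset (1,1) -> (3,2): empty -> OK
  offset (1,2) -> (3,3): occupied ('#') -> FAIL
All cells valid: no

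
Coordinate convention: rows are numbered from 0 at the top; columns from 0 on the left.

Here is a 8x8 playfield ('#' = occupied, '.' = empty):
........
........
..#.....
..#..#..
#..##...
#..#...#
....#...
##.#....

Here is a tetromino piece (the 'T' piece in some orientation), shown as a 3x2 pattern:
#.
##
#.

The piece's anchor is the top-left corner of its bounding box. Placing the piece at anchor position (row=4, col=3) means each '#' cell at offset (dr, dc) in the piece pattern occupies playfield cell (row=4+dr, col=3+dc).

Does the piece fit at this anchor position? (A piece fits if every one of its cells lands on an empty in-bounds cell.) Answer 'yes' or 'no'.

Check each piece cell at anchor (4, 3):
  offset (0,0) -> (4,3): occupied ('#') -> FAIL
  offset (1,0) -> (5,3): occupied ('#') -> FAIL
  offset (1,1) -> (5,4): empty -> OK
  offset (2,0) -> (6,3): empty -> OK
All cells valid: no

Answer: no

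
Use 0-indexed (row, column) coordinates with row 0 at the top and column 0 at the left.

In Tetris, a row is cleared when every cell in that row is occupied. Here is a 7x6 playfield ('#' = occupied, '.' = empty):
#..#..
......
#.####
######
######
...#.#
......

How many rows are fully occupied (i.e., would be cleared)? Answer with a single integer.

Check each row:
  row 0: 4 empty cells -> not full
  row 1: 6 empty cells -> not full
  row 2: 1 empty cell -> not full
  row 3: 0 empty cells -> FULL (clear)
  row 4: 0 empty cells -> FULL (clear)
  row 5: 4 empty cells -> not full
  row 6: 6 empty cells -> not full
Total rows cleared: 2

Answer: 2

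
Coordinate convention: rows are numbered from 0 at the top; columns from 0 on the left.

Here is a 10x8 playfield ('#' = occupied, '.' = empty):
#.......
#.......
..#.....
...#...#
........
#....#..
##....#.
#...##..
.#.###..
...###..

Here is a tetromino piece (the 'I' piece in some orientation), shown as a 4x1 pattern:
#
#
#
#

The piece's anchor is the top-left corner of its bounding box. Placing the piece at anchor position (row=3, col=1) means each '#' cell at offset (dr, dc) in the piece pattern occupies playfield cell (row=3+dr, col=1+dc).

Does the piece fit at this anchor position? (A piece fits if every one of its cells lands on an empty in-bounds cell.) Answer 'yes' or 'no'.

Answer: no

Derivation:
Check each piece cell at anchor (3, 1):
  offset (0,0) -> (3,1): empty -> OK
  offset (1,0) -> (4,1): empty -> OK
  offset (2,0) -> (5,1): empty -> OK
  offset (3,0) -> (6,1): occupied ('#') -> FAIL
All cells valid: no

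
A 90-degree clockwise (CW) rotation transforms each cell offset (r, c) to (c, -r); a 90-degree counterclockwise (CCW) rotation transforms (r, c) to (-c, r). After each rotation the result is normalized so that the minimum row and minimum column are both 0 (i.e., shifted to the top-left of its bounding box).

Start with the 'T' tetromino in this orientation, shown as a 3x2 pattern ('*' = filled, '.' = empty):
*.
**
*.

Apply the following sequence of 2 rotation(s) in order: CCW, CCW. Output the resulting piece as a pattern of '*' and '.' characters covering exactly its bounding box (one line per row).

Answer: .*
**
.*

Derivation:
Start:
*.
**
*.
After rotation 1 (CCW):
.*.
***
After rotation 2 (CCW):
.*
**
.*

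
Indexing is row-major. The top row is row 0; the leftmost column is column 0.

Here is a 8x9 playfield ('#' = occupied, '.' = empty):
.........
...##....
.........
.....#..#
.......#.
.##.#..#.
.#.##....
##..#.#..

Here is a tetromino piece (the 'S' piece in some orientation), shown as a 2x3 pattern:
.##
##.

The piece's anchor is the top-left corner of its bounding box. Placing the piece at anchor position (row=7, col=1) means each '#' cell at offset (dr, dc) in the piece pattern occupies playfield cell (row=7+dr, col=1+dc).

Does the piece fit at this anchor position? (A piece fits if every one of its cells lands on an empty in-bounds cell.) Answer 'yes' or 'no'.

Answer: no

Derivation:
Check each piece cell at anchor (7, 1):
  offset (0,1) -> (7,2): empty -> OK
  offset (0,2) -> (7,3): empty -> OK
  offset (1,0) -> (8,1): out of bounds -> FAIL
  offset (1,1) -> (8,2): out of bounds -> FAIL
All cells valid: no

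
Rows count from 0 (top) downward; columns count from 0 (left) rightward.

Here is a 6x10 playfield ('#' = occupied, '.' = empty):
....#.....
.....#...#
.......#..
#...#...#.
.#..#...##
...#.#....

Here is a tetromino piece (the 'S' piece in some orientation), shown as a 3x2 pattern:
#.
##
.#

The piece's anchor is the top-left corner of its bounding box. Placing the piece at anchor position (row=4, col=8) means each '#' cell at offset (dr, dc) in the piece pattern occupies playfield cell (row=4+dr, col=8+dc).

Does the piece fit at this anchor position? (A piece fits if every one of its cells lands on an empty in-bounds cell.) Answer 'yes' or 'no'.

Answer: no

Derivation:
Check each piece cell at anchor (4, 8):
  offset (0,0) -> (4,8): occupied ('#') -> FAIL
  offset (1,0) -> (5,8): empty -> OK
  offset (1,1) -> (5,9): empty -> OK
  offset (2,1) -> (6,9): out of bounds -> FAIL
All cells valid: no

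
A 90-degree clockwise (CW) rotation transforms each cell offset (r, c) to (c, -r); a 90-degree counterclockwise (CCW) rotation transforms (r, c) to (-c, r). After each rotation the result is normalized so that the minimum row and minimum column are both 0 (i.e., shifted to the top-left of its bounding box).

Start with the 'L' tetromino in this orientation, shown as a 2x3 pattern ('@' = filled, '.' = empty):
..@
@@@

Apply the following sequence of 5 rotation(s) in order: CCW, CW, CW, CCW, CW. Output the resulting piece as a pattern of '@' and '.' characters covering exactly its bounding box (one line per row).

Answer: @.
@.
@@

Derivation:
Start:
..@
@@@
After rotation 1 (CCW):
@@
.@
.@
After rotation 2 (CW):
..@
@@@
After rotation 3 (CW):
@.
@.
@@
After rotation 4 (CCW):
..@
@@@
After rotation 5 (CW):
@.
@.
@@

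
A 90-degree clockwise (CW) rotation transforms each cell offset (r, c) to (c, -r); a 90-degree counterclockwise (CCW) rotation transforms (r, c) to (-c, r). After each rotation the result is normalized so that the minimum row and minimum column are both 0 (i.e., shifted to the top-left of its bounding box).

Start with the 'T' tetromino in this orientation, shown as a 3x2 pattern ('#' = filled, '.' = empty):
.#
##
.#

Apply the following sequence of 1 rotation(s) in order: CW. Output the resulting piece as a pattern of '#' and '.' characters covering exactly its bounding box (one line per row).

Start:
.#
##
.#
After rotation 1 (CW):
.#.
###

Answer: .#.
###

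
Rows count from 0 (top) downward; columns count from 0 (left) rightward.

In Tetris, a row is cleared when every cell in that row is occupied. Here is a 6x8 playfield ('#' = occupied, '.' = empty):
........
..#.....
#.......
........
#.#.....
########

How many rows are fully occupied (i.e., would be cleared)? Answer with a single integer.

Answer: 1

Derivation:
Check each row:
  row 0: 8 empty cells -> not full
  row 1: 7 empty cells -> not full
  row 2: 7 empty cells -> not full
  row 3: 8 empty cells -> not full
  row 4: 6 empty cells -> not full
  row 5: 0 empty cells -> FULL (clear)
Total rows cleared: 1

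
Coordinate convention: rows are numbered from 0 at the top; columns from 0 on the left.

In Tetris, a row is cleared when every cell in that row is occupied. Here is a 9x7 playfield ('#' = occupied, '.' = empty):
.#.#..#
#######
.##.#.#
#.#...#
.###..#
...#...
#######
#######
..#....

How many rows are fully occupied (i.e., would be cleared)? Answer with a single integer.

Check each row:
  row 0: 4 empty cells -> not full
  row 1: 0 empty cells -> FULL (clear)
  row 2: 3 empty cells -> not full
  row 3: 4 empty cells -> not full
  row 4: 3 empty cells -> not full
  row 5: 6 empty cells -> not full
  row 6: 0 empty cells -> FULL (clear)
  row 7: 0 empty cells -> FULL (clear)
  row 8: 6 empty cells -> not full
Total rows cleared: 3

Answer: 3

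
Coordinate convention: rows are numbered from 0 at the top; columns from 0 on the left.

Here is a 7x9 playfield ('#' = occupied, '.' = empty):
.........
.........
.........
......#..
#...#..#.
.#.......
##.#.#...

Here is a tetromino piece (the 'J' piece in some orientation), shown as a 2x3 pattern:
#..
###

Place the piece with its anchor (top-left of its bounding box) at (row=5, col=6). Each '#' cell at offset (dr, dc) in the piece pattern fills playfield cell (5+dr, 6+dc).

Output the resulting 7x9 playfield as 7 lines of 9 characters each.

Answer: .........
.........
.........
......#..
#...#..#.
.#....#..
##.#.####

Derivation:
Fill (5+0,6+0) = (5,6)
Fill (5+1,6+0) = (6,6)
Fill (5+1,6+1) = (6,7)
Fill (5+1,6+2) = (6,8)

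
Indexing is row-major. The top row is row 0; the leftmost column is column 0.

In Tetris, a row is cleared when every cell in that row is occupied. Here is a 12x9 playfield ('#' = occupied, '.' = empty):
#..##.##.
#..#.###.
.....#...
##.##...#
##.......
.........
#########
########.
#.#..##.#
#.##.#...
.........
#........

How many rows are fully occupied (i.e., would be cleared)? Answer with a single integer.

Answer: 1

Derivation:
Check each row:
  row 0: 4 empty cells -> not full
  row 1: 4 empty cells -> not full
  row 2: 8 empty cells -> not full
  row 3: 4 empty cells -> not full
  row 4: 7 empty cells -> not full
  row 5: 9 empty cells -> not full
  row 6: 0 empty cells -> FULL (clear)
  row 7: 1 empty cell -> not full
  row 8: 4 empty cells -> not full
  row 9: 5 empty cells -> not full
  row 10: 9 empty cells -> not full
  row 11: 8 empty cells -> not full
Total rows cleared: 1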